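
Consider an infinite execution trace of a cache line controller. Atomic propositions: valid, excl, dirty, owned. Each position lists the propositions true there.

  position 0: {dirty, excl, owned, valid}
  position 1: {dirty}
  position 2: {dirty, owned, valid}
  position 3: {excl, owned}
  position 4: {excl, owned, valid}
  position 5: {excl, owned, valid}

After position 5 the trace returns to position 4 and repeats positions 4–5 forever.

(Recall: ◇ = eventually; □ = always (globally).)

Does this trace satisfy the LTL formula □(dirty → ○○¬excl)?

dirty → ○○¬excl must hold at every position from 0 onward. It fails at position 1, so □(dirty → ○○¬excl) is false.
Positions where dirty holds: 0, 1, 2.
Check ○○¬excl at each: 0→ok, 1→fails, 2→fails.

No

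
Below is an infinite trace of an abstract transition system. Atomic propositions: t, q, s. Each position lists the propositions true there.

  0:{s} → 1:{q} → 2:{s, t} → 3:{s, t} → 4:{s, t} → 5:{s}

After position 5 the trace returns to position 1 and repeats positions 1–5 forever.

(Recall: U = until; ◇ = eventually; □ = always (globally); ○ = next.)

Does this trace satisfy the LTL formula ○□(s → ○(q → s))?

The position after 0 is 1; □(s → ○(q → s)) is false there.

No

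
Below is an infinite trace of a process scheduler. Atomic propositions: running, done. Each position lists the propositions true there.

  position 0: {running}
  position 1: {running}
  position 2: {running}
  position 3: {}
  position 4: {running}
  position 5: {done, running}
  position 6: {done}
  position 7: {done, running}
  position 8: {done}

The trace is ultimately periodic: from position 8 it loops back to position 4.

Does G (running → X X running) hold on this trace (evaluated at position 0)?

running → X X running must hold at every position from 0 onward. It fails at position 1, so G (running → X X running) is false.
Positions where running holds: 0, 1, 2, 4, 5, 7.
Check X X running at each: 0→ok, 1→fails, 2→ok, 4→fails, 5→ok, 7→ok.

Violated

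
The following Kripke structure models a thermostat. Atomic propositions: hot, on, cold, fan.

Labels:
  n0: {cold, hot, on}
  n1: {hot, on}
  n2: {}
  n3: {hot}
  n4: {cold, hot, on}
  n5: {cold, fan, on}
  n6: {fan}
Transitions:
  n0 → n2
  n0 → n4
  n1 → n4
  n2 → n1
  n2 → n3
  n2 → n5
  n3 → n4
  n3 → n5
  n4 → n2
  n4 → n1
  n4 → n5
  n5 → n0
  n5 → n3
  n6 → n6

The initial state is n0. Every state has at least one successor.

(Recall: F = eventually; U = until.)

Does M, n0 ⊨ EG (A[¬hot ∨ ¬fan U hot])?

Holds

States satisfying A[¬hot ∨ ¬fan U hot]: {n0, n1, n2, n3, n4, n5}.
States satisfying EG (A[¬hot ∨ ¬fan U hot]): {n0, n1, n2, n3, n4, n5}.
n0 ∈ Sat(EG (A[¬hot ∨ ¬fan U hot])).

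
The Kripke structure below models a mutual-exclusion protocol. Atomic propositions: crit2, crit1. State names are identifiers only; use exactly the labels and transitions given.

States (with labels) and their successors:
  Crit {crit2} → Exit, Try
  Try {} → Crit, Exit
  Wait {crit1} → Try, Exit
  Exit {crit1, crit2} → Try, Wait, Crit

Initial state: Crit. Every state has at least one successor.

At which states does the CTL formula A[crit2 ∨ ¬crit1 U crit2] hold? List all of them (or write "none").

{Crit, Try, Exit}

States satisfying crit2 ∨ ¬crit1: {Crit, Try, Exit}.
States satisfying crit2: {Crit, Exit}.
States satisfying A[crit2 ∨ ¬crit1 U crit2]: {Crit, Try, Exit}.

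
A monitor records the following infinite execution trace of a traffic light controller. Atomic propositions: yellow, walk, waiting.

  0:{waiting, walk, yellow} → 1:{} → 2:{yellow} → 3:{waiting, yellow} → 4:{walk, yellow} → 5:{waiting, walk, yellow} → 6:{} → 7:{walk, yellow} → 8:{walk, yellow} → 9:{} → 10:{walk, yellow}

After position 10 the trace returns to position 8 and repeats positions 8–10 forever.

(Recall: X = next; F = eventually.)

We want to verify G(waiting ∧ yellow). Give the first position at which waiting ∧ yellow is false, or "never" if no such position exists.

1

Check waiting ∧ yellow at each position in order: 0 ✓.
At position 1 the labels are {}, so waiting ∧ yellow is false there. This is the first violation.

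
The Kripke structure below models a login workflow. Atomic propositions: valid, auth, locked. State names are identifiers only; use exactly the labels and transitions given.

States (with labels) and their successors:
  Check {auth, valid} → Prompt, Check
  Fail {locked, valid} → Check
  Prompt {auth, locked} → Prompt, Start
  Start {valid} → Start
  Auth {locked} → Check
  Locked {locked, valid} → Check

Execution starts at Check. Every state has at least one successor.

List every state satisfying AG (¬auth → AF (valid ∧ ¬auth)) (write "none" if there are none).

States satisfying ¬auth → AF (valid ∧ ¬auth): {Check, Fail, Prompt, Start, Locked}.
States satisfying AG (¬auth → AF (valid ∧ ¬auth)): {Check, Fail, Prompt, Start, Locked}.

{Check, Fail, Prompt, Start, Locked}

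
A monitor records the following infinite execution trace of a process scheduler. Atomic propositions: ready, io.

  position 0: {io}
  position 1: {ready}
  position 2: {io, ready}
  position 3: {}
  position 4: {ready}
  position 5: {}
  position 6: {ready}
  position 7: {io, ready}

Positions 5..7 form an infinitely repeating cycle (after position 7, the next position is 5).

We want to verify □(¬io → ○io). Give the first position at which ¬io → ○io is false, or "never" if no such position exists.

Check ¬io → ○io at each position in order: 0 ✓, 1 ✓, 2 ✓.
At position 3 the labels are {} and the next position 4 has {ready}, so ¬io → ○io is false there. This is the first violation.

3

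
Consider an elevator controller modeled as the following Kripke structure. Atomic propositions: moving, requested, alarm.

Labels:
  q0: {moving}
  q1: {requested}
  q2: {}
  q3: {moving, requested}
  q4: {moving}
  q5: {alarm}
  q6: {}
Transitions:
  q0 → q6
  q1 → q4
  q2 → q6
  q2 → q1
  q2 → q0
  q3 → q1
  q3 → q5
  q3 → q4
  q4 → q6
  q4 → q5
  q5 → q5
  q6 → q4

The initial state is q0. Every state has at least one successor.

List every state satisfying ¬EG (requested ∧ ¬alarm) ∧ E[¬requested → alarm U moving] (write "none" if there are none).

States satisfying requested ∧ ¬alarm: {q1, q3}.
States satisfying EG (requested ∧ ¬alarm): ∅.
States satisfying ¬EG (requested ∧ ¬alarm): {q0, q1, q2, q3, q4, q5, q6}.
States satisfying ¬requested → alarm: {q1, q3, q5}.
States satisfying moving: {q0, q3, q4}.
States satisfying E[¬requested → alarm U moving]: {q0, q1, q3, q4}.
States satisfying ¬EG (requested ∧ ¬alarm) ∧ E[¬requested → alarm U moving]: {q0, q1, q3, q4}.

{q0, q1, q3, q4}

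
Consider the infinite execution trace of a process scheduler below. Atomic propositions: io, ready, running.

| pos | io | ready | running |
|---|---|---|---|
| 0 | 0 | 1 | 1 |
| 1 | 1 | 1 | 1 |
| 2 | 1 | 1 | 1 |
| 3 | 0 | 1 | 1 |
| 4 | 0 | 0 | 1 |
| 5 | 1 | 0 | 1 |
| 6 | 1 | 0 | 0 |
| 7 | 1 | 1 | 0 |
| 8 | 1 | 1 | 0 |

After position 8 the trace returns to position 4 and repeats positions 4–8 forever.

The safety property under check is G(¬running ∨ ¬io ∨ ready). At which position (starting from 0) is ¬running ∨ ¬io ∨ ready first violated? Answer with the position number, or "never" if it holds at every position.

5

Check ¬running ∨ ¬io ∨ ready at each position in order: 0 ✓, 1 ✓, 2 ✓, 3 ✓, 4 ✓.
At position 5 the labels are {io, running}, so ¬running ∨ ¬io ∨ ready is false there. This is the first violation.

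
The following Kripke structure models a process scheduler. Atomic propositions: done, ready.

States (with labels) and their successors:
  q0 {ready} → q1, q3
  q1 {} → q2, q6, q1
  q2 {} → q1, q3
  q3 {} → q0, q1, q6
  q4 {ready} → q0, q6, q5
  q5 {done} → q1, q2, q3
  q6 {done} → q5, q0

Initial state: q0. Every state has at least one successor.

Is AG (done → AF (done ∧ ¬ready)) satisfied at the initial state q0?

Holds

States satisfying done → AF (done ∧ ¬ready): {q0, q1, q2, q3, q4, q5, q6}.
States satisfying AG (done → AF (done ∧ ¬ready)): {q0, q1, q2, q3, q4, q5, q6}.
Every state reachable from q0 satisfies done → AF (done ∧ ¬ready).
q0 ∈ Sat(AG (done → AF (done ∧ ¬ready))).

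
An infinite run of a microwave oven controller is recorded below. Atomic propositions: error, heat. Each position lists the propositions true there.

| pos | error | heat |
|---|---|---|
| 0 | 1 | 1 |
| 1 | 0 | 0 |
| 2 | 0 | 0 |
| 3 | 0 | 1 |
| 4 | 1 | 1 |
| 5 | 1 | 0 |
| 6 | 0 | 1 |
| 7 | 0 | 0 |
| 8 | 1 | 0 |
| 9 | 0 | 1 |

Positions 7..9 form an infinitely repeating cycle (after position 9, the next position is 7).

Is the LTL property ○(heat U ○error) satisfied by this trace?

The position after 0 is 1; heat U ○error is false there.

Does not hold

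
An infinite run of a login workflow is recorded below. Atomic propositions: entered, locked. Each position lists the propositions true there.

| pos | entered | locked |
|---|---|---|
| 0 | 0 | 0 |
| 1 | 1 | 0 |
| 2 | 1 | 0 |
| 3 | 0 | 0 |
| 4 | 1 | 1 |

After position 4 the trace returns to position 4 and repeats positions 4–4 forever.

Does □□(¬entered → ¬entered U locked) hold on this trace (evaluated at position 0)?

□(¬entered → ¬entered U locked) must hold at every position from 0 onward. It fails at position 0, so □□(¬entered → ¬entered U locked) is false.

Violated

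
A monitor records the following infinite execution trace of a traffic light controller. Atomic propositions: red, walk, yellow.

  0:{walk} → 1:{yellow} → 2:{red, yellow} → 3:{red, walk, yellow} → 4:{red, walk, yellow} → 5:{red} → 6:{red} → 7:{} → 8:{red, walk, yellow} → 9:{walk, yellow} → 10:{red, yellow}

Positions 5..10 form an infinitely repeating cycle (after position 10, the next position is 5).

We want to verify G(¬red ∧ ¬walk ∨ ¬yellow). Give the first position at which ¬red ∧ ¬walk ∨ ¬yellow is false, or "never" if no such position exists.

Check ¬red ∧ ¬walk ∨ ¬yellow at each position in order: 0 ✓, 1 ✓.
At position 2 the labels are {red, yellow}, so ¬red ∧ ¬walk ∨ ¬yellow is false there. This is the first violation.

2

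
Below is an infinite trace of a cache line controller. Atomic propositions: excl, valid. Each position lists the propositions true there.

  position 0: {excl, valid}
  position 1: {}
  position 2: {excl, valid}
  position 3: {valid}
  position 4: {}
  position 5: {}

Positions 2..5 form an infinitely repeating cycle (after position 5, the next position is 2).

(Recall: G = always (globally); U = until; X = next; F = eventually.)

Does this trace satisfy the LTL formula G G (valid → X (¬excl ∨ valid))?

G (valid → X (¬excl ∨ valid)) holds at every position 0..5, and those are all positions ever visited, so G G (valid → X (¬excl ∨ valid)) holds.

Yes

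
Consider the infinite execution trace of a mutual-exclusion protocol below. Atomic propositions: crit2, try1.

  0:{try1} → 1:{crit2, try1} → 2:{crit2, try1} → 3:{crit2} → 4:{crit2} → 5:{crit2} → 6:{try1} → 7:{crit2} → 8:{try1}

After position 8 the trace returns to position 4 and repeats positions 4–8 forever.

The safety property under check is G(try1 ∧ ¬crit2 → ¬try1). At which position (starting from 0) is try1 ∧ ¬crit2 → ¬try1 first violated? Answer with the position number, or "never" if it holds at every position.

At position 0 the labels are {try1}, so try1 ∧ ¬crit2 → ¬try1 is false there. This is the first violation.

0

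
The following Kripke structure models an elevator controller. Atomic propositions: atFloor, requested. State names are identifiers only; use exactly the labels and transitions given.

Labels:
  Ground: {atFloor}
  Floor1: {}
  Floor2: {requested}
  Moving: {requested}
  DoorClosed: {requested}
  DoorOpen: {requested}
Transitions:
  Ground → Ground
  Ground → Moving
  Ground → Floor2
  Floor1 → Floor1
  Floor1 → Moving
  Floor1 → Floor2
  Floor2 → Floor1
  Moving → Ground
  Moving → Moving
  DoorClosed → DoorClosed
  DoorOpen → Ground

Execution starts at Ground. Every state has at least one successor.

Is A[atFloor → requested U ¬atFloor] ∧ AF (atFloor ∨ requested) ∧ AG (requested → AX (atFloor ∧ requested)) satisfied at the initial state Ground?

Does not hold

States satisfying atFloor → requested: {Floor1, Floor2, Moving, DoorClosed, DoorOpen}.
States satisfying ¬atFloor: {Floor1, Floor2, Moving, DoorClosed, DoorOpen}.
States satisfying A[atFloor → requested U ¬atFloor]: {Floor1, Floor2, Moving, DoorClosed, DoorOpen}.
States satisfying atFloor ∨ requested: {Ground, Floor2, Moving, DoorClosed, DoorOpen}.
States satisfying AF (atFloor ∨ requested): {Ground, Floor2, Moving, DoorClosed, DoorOpen}.
States satisfying requested → AX (atFloor ∧ requested): {Ground, Floor1}.
States satisfying AG (requested → AX (atFloor ∧ requested)): ∅.
States satisfying A[atFloor → requested U ¬atFloor] ∧ AF (atFloor ∨ requested) ∧ AG (requested → AX (atFloor ∧ requested)): ∅.
Ground ∉ Sat(A[atFloor → requested U ¬atFloor] ∧ AF (atFloor ∨ requested) ∧ AG (requested → AX (atFloor ∧ requested))).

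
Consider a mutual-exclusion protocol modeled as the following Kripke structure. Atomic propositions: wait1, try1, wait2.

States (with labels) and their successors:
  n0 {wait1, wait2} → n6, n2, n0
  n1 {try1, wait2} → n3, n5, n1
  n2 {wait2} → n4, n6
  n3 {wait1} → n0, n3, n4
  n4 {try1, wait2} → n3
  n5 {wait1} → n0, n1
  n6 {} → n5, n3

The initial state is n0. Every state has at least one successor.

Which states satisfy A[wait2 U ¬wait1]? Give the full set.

States satisfying wait2: {n0, n1, n2, n4}.
States satisfying ¬wait1: {n1, n2, n4, n6}.
States satisfying A[wait2 U ¬wait1]: {n1, n2, n4, n6}.

{n1, n2, n4, n6}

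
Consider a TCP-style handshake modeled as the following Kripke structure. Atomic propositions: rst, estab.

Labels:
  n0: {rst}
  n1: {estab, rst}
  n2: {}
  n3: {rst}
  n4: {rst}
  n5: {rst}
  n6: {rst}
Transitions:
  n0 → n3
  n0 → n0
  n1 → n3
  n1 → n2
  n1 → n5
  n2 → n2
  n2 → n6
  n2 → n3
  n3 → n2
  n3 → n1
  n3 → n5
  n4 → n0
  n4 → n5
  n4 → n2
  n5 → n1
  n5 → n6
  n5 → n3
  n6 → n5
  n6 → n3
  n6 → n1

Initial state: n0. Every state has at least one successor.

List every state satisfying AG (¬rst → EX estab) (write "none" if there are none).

States satisfying ¬rst → EX estab: {n0, n1, n3, n4, n5, n6}.
States satisfying AG (¬rst → EX estab): ∅.

none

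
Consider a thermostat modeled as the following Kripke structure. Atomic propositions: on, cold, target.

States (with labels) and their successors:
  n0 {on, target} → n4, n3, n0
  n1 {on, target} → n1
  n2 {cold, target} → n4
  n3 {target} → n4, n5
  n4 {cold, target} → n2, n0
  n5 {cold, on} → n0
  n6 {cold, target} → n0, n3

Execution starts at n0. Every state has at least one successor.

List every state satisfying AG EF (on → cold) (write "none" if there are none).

{n0, n2, n3, n4, n5, n6}

States satisfying EF (on → cold): {n0, n2, n3, n4, n5, n6}.
States satisfying AG EF (on → cold): {n0, n2, n3, n4, n5, n6}.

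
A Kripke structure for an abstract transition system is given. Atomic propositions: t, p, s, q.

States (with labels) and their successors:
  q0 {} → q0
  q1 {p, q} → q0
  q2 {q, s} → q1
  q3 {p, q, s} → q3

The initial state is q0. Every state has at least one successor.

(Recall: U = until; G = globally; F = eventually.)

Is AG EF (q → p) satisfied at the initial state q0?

States satisfying EF (q → p): {q0, q1, q2, q3}.
States satisfying AG EF (q → p): {q0, q1, q2, q3}.
Every state reachable from q0 satisfies EF (q → p).
q0 ∈ Sat(AG EF (q → p)).

Holds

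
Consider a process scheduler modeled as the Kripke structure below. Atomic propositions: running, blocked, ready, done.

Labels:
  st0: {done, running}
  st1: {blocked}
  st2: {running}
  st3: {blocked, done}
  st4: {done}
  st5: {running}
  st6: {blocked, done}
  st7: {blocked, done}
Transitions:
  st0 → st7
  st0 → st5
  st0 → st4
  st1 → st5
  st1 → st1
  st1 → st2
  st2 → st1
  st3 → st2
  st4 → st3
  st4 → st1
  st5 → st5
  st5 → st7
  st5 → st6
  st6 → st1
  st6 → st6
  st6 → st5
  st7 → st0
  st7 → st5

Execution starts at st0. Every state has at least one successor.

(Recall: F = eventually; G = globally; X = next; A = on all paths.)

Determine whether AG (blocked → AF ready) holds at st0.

Violated

States satisfying blocked → AF ready: {st0, st2, st4, st5}.
States satisfying AG (blocked → AF ready): ∅.
st1 is reachable from st0 and violates blocked → AF ready, so AG fails at st0.
st0 ∉ Sat(AG (blocked → AF ready)).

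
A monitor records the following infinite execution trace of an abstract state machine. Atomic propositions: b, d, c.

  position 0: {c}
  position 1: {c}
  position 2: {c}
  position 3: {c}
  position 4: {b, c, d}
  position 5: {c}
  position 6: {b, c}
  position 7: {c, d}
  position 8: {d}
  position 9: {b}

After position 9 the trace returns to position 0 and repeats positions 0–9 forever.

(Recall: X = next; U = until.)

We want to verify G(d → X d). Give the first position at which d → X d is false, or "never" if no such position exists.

4

Check d → X d at each position in order: 0 ✓, 1 ✓, 2 ✓, 3 ✓.
At position 4 the labels are {b, c, d} and the next position 5 has {c}, so d → X d is false there. This is the first violation.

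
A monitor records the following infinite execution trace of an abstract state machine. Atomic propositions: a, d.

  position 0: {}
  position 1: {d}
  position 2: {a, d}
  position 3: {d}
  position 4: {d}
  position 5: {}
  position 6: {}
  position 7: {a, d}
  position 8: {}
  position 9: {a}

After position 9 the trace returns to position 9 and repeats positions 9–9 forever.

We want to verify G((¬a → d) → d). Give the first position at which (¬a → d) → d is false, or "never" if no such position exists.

Check (¬a → d) → d at each position in order: 0 ✓, 1 ✓, 2 ✓, 3 ✓, 4 ✓, 5 ✓, 6 ✓, 7 ✓, 8 ✓.
At position 9 the labels are {a}, so (¬a → d) → d is false there. This is the first violation.

9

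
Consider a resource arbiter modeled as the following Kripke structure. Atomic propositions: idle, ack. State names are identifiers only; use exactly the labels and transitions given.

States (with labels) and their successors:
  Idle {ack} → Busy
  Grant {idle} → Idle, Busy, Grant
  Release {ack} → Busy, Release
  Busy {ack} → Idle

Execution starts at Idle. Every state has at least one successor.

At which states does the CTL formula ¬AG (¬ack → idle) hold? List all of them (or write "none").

States satisfying ¬ack → idle: {Idle, Grant, Release, Busy}.
States satisfying AG (¬ack → idle): {Idle, Grant, Release, Busy}.
States satisfying ¬AG (¬ack → idle): ∅.

none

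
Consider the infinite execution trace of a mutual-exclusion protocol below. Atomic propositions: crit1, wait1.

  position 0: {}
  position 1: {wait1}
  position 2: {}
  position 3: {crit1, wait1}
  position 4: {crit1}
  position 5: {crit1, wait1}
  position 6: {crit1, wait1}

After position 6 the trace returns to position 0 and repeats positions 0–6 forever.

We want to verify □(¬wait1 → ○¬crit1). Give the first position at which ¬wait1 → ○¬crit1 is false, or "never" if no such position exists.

Check ¬wait1 → ○¬crit1 at each position in order: 0 ✓, 1 ✓.
At position 2 the labels are {} and the next position 3 has {crit1, wait1}, so ¬wait1 → ○¬crit1 is false there. This is the first violation.

2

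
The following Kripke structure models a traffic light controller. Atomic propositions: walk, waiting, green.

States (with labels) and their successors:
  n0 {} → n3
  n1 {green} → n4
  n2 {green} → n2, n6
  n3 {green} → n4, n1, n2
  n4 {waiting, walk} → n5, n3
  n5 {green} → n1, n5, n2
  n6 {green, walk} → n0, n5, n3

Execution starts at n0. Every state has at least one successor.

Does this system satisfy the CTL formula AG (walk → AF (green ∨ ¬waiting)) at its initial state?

Satisfied

States satisfying walk → AF (green ∨ ¬waiting): {n0, n1, n2, n3, n4, n5, n6}.
States satisfying AG (walk → AF (green ∨ ¬waiting)): {n0, n1, n2, n3, n4, n5, n6}.
Every state reachable from n0 satisfies walk → AF (green ∨ ¬waiting).
n0 ∈ Sat(AG (walk → AF (green ∨ ¬waiting))).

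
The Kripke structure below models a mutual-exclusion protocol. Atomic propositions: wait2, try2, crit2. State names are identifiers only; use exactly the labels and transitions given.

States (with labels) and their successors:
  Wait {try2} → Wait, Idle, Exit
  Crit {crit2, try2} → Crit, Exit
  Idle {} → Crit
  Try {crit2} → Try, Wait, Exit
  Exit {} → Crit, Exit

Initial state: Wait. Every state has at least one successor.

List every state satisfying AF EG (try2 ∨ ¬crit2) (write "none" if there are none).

States satisfying EG (try2 ∨ ¬crit2): {Wait, Crit, Idle, Exit}.
States satisfying AF EG (try2 ∨ ¬crit2): {Wait, Crit, Idle, Exit}.

{Wait, Crit, Idle, Exit}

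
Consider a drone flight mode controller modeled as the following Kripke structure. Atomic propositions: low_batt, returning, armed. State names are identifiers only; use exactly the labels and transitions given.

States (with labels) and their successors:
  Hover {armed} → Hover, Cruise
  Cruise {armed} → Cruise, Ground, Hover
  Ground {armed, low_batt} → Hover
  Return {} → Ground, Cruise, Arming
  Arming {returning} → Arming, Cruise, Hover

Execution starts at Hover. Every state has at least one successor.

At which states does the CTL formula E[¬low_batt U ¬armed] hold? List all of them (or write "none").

States satisfying ¬low_batt: {Hover, Cruise, Return, Arming}.
States satisfying ¬armed: {Return, Arming}.
States satisfying E[¬low_batt U ¬armed]: {Return, Arming}.

{Return, Arming}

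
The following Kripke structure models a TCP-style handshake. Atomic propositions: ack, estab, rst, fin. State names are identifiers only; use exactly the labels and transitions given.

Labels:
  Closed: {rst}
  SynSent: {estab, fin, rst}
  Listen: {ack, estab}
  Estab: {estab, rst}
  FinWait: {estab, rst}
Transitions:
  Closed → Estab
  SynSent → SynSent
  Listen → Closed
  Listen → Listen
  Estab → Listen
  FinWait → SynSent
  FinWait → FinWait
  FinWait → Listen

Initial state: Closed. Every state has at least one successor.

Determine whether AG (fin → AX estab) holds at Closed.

Satisfied

States satisfying fin → AX estab: {Closed, SynSent, Listen, Estab, FinWait}.
States satisfying AG (fin → AX estab): {Closed, SynSent, Listen, Estab, FinWait}.
Every state reachable from Closed satisfies fin → AX estab.
Closed ∈ Sat(AG (fin → AX estab)).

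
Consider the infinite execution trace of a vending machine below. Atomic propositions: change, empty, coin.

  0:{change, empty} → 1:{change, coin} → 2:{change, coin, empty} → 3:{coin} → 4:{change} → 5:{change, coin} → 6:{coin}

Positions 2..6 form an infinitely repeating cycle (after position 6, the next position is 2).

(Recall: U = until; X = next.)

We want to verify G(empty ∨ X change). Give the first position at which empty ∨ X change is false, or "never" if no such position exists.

5

Check empty ∨ X change at each position in order: 0 ✓, 1 ✓, 2 ✓, 3 ✓, 4 ✓.
At position 5 the labels are {change, coin} and the next position 6 has {coin}, so empty ∨ X change is false there. This is the first violation.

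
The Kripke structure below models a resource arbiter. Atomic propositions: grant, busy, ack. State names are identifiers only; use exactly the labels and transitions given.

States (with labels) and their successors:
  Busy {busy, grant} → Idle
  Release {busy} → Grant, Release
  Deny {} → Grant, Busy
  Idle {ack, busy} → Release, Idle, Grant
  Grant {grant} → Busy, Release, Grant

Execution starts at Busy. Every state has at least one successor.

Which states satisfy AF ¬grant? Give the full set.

{Busy, Release, Deny, Idle}

States satisfying ¬grant: {Release, Deny, Idle}.
States satisfying AF ¬grant: {Busy, Release, Deny, Idle}.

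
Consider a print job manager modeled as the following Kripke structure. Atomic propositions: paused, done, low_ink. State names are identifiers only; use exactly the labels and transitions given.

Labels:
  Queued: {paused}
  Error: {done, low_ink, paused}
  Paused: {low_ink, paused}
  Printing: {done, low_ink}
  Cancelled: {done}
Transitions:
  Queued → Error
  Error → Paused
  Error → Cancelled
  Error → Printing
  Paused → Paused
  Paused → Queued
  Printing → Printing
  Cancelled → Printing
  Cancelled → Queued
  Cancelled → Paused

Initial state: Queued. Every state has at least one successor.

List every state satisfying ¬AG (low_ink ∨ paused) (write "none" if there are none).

{Queued, Error, Paused, Cancelled}

States satisfying low_ink ∨ paused: {Queued, Error, Paused, Printing}.
States satisfying AG (low_ink ∨ paused): {Printing}.
States satisfying ¬AG (low_ink ∨ paused): {Queued, Error, Paused, Cancelled}.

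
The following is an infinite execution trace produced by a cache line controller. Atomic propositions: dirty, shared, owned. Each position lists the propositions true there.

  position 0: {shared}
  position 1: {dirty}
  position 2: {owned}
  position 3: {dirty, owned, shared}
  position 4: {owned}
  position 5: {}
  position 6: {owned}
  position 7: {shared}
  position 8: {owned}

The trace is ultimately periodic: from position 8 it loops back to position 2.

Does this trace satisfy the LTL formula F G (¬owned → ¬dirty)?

G (¬owned → ¬dirty) holds at position 2, which is reachable from 0, so F G (¬owned → ¬dirty) holds.

Satisfied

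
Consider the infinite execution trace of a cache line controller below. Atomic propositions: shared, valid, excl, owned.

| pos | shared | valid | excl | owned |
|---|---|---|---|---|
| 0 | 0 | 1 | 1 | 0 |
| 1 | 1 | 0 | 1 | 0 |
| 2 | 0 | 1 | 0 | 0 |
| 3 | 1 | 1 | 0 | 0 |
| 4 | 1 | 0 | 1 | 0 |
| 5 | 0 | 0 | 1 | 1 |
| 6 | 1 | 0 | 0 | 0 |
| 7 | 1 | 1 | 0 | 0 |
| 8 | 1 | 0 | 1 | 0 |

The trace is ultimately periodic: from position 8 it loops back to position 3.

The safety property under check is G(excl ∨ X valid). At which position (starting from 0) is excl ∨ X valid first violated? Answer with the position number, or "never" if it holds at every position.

Check excl ∨ X valid at each position in order: 0 ✓, 1 ✓, 2 ✓.
At position 3 the labels are {shared, valid} and the next position 4 has {excl, shared}, so excl ∨ X valid is false there. This is the first violation.

3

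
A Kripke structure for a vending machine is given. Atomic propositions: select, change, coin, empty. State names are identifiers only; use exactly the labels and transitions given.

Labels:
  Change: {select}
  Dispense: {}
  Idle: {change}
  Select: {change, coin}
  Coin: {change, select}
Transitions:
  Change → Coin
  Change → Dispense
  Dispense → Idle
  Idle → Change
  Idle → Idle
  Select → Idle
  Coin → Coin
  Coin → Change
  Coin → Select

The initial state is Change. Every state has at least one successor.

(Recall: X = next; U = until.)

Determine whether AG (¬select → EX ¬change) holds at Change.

States satisfying ¬select → EX ¬change: {Change, Idle, Coin}.
States satisfying AG (¬select → EX ¬change): ∅.
Dispense is reachable from Change and violates ¬select → EX ¬change, so AG fails at Change.
Change ∉ Sat(AG (¬select → EX ¬change)).

Violated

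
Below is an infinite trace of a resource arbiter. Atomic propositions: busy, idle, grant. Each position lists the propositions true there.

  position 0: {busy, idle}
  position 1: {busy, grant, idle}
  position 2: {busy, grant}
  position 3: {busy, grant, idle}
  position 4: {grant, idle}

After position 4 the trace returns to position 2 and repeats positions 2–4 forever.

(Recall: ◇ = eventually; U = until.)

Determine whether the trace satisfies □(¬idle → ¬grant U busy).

¬idle → ¬grant U busy holds at every position 0..4, and those are all positions ever visited, so □(¬idle → ¬grant U busy) holds.
Positions where ¬idle holds: 2.
Check ¬grant U busy at each: 2→ok.

Holds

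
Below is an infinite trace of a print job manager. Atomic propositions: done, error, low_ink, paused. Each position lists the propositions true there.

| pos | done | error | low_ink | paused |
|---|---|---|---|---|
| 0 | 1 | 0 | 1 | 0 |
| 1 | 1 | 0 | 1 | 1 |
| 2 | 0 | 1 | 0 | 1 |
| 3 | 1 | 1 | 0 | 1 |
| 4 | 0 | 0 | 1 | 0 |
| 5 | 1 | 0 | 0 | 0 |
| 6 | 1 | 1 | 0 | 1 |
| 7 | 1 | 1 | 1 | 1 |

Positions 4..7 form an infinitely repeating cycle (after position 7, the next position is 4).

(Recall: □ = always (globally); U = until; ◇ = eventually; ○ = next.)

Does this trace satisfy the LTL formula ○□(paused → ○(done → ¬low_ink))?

The position after 0 is 1; □(paused → ○(done → ¬low_ink)) is false there.

Does not hold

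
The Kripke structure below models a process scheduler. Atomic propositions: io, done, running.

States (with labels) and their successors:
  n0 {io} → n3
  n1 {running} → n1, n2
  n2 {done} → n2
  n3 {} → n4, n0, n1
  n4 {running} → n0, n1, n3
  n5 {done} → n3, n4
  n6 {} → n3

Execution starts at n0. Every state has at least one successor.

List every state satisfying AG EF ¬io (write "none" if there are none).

States satisfying EF ¬io: {n0, n1, n2, n3, n4, n5, n6}.
States satisfying AG EF ¬io: {n0, n1, n2, n3, n4, n5, n6}.

{n0, n1, n2, n3, n4, n5, n6}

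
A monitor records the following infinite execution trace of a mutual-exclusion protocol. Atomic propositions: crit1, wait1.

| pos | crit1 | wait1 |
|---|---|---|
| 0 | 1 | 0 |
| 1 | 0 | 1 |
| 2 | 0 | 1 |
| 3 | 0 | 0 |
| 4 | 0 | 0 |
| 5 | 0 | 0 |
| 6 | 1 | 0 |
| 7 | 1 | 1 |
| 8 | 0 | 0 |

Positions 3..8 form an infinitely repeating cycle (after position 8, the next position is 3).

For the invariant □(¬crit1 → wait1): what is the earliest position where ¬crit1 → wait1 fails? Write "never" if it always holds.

Check ¬crit1 → wait1 at each position in order: 0 ✓, 1 ✓, 2 ✓.
At position 3 the labels are {}, so ¬crit1 → wait1 is false there. This is the first violation.

3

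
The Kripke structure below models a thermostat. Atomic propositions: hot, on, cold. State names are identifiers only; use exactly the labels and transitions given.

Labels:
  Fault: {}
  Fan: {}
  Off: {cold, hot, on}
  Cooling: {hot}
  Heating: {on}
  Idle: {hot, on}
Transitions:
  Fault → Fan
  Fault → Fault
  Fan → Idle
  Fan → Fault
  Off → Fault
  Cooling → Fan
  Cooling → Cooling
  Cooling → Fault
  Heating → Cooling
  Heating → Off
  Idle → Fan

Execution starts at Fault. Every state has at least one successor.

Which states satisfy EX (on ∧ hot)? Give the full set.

States satisfying on ∧ hot: {Off, Idle}.
States satisfying EX (on ∧ hot): {Fan, Heating}.

{Fan, Heating}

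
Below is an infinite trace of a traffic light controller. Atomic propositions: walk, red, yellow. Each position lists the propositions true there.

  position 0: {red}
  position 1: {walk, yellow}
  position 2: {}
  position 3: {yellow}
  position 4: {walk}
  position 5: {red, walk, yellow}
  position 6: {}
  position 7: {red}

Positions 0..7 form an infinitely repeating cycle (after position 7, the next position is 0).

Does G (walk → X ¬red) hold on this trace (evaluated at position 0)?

Violated

walk → X ¬red must hold at every position from 0 onward. It fails at position 4, so G (walk → X ¬red) is false.
Positions where walk holds: 1, 4, 5.
Check X ¬red at each: 1→ok, 4→fails, 5→ok.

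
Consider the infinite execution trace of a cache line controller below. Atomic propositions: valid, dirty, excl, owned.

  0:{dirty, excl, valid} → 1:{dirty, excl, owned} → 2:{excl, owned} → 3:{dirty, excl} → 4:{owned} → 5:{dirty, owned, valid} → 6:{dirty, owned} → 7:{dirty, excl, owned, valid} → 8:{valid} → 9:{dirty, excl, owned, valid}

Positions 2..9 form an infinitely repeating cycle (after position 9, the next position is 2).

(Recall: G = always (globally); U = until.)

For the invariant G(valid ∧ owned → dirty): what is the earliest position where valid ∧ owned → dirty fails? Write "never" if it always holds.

valid ∧ owned → dirty holds at every position 0..9, and those are all the positions the trace ever visits, so the invariant G(valid ∧ owned → dirty) is never violated.

never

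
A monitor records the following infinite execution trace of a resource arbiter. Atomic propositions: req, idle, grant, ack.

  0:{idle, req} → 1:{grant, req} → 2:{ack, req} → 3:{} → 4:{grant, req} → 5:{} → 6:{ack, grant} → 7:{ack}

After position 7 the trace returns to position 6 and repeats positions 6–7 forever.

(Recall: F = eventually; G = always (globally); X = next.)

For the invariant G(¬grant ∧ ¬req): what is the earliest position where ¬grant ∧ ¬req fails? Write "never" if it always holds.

At position 0 the labels are {idle, req}, so ¬grant ∧ ¬req is false there. This is the first violation.

0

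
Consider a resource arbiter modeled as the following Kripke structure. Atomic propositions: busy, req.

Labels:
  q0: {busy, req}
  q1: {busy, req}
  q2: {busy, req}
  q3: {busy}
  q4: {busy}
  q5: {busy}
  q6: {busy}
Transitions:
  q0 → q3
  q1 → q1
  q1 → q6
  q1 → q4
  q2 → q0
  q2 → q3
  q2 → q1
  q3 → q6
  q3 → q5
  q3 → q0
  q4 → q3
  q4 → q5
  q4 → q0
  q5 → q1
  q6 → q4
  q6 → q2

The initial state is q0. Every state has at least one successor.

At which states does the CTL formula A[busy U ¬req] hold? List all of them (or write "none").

States satisfying busy: {q0, q1, q2, q3, q4, q5, q6}.
States satisfying ¬req: {q3, q4, q5, q6}.
States satisfying A[busy U ¬req]: {q0, q3, q4, q5, q6}.

{q0, q3, q4, q5, q6}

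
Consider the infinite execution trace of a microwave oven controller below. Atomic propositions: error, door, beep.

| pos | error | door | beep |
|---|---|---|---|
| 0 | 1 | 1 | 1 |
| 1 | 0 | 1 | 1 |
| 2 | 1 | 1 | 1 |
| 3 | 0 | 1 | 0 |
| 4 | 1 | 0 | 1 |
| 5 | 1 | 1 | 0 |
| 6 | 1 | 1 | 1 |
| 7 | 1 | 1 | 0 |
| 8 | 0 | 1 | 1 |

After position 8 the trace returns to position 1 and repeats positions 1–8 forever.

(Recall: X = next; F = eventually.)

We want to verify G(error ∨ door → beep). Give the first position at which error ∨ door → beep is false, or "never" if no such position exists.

Check error ∨ door → beep at each position in order: 0 ✓, 1 ✓, 2 ✓.
At position 3 the labels are {door}, so error ∨ door → beep is false there. This is the first violation.

3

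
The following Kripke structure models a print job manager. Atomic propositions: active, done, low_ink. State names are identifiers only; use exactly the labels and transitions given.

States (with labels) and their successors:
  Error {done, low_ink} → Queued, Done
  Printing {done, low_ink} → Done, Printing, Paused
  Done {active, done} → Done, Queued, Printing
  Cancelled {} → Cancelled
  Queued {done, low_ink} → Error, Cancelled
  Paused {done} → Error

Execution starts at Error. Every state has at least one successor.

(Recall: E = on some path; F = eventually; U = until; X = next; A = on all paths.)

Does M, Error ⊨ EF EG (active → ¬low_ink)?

States satisfying EG (active → ¬low_ink): {Error, Printing, Done, Cancelled, Queued, Paused}.
States satisfying EF EG (active → ¬low_ink): {Error, Printing, Done, Cancelled, Queued, Paused}.
Some path from Error reaches a state where EG (active → ¬low_ink) holds.
Error ∈ Sat(EF EG (active → ¬low_ink)).

Satisfied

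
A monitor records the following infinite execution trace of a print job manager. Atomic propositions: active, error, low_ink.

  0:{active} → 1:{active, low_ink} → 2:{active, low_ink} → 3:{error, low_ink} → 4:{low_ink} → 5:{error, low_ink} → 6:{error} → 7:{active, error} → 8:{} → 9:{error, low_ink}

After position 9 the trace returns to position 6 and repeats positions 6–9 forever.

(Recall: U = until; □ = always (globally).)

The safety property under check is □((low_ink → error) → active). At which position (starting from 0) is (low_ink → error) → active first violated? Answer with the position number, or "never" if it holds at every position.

3

Check (low_ink → error) → active at each position in order: 0 ✓, 1 ✓, 2 ✓.
At position 3 the labels are {error, low_ink}, so (low_ink → error) → active is false there. This is the first violation.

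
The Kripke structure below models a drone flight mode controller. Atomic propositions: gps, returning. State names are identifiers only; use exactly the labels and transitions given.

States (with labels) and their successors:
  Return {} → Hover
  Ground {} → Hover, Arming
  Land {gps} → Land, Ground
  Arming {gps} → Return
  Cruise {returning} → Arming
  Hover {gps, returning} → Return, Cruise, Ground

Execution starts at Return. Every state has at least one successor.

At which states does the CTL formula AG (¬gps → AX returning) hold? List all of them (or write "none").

States satisfying ¬gps → AX returning: {Return, Land, Arming, Hover}.
States satisfying AG (¬gps → AX returning): ∅.

none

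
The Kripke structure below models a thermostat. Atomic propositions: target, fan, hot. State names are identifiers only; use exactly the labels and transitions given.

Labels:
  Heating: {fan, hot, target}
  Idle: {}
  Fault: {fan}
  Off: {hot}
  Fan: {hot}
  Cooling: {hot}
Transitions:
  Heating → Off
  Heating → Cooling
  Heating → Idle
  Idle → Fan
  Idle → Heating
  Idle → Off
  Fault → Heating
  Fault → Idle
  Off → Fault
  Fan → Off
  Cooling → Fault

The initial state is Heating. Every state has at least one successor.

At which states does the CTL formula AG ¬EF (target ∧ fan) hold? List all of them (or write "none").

States satisfying ¬EF (target ∧ fan): ∅.
States satisfying AG ¬EF (target ∧ fan): ∅.

none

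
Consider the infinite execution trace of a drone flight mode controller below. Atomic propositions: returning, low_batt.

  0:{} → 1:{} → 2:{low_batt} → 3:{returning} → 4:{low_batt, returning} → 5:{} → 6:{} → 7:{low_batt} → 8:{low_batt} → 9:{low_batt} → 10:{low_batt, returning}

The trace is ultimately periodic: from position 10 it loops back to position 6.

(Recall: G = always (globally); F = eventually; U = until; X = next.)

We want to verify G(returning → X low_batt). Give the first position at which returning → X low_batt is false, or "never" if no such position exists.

Check returning → X low_batt at each position in order: 0 ✓, 1 ✓, 2 ✓, 3 ✓.
At position 4 the labels are {low_batt, returning} and the next position 5 has {}, so returning → X low_batt is false there. This is the first violation.

4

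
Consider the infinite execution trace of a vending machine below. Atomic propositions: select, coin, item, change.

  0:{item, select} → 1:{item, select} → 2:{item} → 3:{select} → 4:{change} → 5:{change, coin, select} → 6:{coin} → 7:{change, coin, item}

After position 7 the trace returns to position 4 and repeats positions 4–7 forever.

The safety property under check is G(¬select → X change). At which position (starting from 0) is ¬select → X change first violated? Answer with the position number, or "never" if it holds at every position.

Check ¬select → X change at each position in order: 0 ✓, 1 ✓.
At position 2 the labels are {item} and the next position 3 has {select}, so ¬select → X change is false there. This is the first violation.

2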